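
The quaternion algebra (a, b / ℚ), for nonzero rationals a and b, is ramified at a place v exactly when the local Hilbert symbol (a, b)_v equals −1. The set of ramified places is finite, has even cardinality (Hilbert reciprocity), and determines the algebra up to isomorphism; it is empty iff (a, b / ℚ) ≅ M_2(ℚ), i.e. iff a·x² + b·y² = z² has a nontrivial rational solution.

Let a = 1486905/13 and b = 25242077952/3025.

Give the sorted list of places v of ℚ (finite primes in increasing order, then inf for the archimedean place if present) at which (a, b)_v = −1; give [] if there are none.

[5, 7]

Mod squares: a ≡ 1365, b ≡ 3. Check v ∈ {∞, 2, 3, 5, 7, 11, 13, 17}.
v=11: a=11^0·(≡1), b=11^-2·(≡1) mod 11; (1|11)=+1, (1|11)=+1; (−1)^{0·-2·5}·(+1)^-2·(+1)^0 = +1.
v=2: v_2(a)=0, v_2(b)=8; units ≡ 5, 3 (mod 8); ε·ε+αω+βω = 0·1+0·1+8·1 ≡ 0  ⇒  (a,b)_2 = +1.
v=17: a=17^2·(≡10), b=17^0·(≡3) mod 17; (10|17)=-1, (3|17)=-1; (−1)^{2·0·8}·(-1)^0·(-1)^2 = +1.
v=3: a=3^1·(≡2), b=3^5·(≡1) mod 3; (2|3)=-1, (1|3)=+1; (−1)^{1·5·1}·(-1)^5·(+1)^1 = +1.
v=7: a=7^3·(≡5), b=7^4·(≡6) mod 7; (5|7)=-1, (6|7)=-1; (−1)^{3·4·3}·(-1)^4·(-1)^3 = -1.
v=5: a=5^1·(≡2), b=5^-2·(≡2) mod 5; (2|5)=-1, (2|5)=-1; (−1)^{1·-2·2}·(-1)^-2·(-1)^1 = -1.
v=∞: 1365 > 0 and 3 > 0  ⇒  (a,b)_∞ = +1.
v=13: a=13^-1·(≡4), b=13^2·(≡3) mod 13; (4|13)=+1, (3|13)=+1; (−1)^{-1·2·6}·(+1)^2·(+1)^-1 = +1.
Ram(1365, 3) = {5, 7}; no ℚ_5-point on the conic.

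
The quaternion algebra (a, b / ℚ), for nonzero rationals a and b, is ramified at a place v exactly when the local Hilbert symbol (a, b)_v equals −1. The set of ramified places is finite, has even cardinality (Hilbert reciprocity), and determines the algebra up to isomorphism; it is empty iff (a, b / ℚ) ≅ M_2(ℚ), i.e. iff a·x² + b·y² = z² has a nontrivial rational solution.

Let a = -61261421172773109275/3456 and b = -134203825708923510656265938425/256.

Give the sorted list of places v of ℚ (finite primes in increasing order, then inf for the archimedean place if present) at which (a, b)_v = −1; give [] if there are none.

[2, 3, 13, 19, 41, inf]

(a, b) ≡ (-4674, -1316497) mod (ℚ^×)²; places V = {2, 3, 5, 7, 13, 17, 19, 23, 37, 41, ∞}.
(a,b)_41: α=1, u≡4; β=2, v≡29 (mod 41); (4|41)=+1, (29|41)=-1; sign (−1)^0·+1^2·-1^1 = -1.
(a,b)_23: α=0, u≡12; β=1, v≡2 (mod 23); (12|23)=+1, (2|23)=+1; sign (−1)^0·+1^1·+1^0 = +1.
(a,b)_2: α=-7, β=-8; u≡7, v≡7 (mod 8); ε(u)ε(v)=1·1, αω(v)=-7·0, βω(u)=-8·0; sum ≡ 1  ⇒  -1.
(a,b)_∞: sgn(-4674)=−, sgn(-1316497)=−, so -1.
(a,b)_19: α=7, u≡4; β=10, v≡8 (mod 19); (4|19)=+1, (8|19)=-1; sign (−1)^0·+1^10·-1^7 = -1.
(a,b)_37: α=2, u≡25; β=3, v≡29 (mod 37); (25|37)=+1, (29|37)=-1; sign (−1)^0·+1^3·-1^2 = +1.
(a,b)_3: α=-3, u≡2; β=0, v≡2 (mod 3); (2|3)=-1, (2|3)=-1; sign (−1)^0·-1^0·-1^-3 = -1.
(a,b)_13: α=2, u≡7; β=1, v≡9 (mod 13); (7|13)=-1, (9|13)=+1; sign (−1)^0·-1^1·+1^2 = -1.
(a,b)_17: α=2, u≡13; β=3, v≡5 (mod 17); (13|17)=+1, (5|17)=-1; sign (−1)^0·+1^3·-1^2 = +1.
(a,b)_7: α=0, u≡4; β=1, v≡3 (mod 7); (4|7)=+1, (3|7)=-1; sign (−1)^0·+1^1·-1^0 = +1.
(a,b)_5: α=2, u≡4; β=2, v≡3 (mod 5); (4|5)=+1, (3|5)=-1; sign (−1)^0·+1^2·-1^2 = +1.
|Ram(-4674, -1316497)| = 6, even; anisotropic at {2, 3, 13, 19, 41, ∞}.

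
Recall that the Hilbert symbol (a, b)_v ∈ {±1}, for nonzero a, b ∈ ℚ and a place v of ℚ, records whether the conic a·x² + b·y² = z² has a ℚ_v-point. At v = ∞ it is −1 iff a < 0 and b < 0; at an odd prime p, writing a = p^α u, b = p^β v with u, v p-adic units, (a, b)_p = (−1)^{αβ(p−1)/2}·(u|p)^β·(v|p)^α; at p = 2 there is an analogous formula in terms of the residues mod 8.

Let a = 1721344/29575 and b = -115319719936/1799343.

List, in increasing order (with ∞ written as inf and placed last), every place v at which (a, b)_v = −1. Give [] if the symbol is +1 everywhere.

[41, 43]

(a, b) ≡ (7, -468958) mod (ℚ^×)²; places V = {2, 3, 5, 7, 13, 19, 41, 43, ∞}.
(a,b)_∞: sgn(7)=+, sgn(-468958)=−, so +1.
(a,b)_41: α=2, u≡38; β=3, v≡31 (mod 41); (38|41)=-1, (31|41)=+1; sign (−1)^0·-1^3·+1^2 = -1.
(a,b)_3: α=0, u≡1; β=-2, v≡2 (mod 3); (1|3)=+1, (2|3)=-1; sign (−1)^0·+1^-2·-1^0 = +1.
(a,b)_7: α=-1, u≡4; β=-1, v≡3 (mod 7); (4|7)=+1, (3|7)=-1; sign (−1)^1·+1^-1·-1^-1 = +1.
(a,b)_19: α=0, u≡7; β=1, v≡13 (mod 19); (7|19)=+1, (13|19)=-1; sign (−1)^0·+1^1·-1^0 = +1.
(a,b)_13: α=-2, u≡11; β=-4, v≡9 (mod 13); (11|13)=-1, (9|13)=+1; sign (−1)^0·-1^-4·+1^-2 = +1.
(a,b)_5: α=-2, u≡3; β=0, v≡3 (mod 5); (3|5)=-1, (3|5)=-1; sign (−1)^0·-1^0·-1^-2 = +1.
(a,b)_2: α=10, β=11; u≡7, v≡1 (mod 8); ε(u)ε(v)=1·0, αω(v)=10·0, βω(u)=11·0; sum ≡ 0  ⇒  +1.
(a,b)_43: α=0, u≡37; β=1, v≡40 (mod 43); (37|43)=-1, (40|43)=+1; sign (−1)^0·-1^1·+1^0 = -1.
|Ram(7, -468958)| = 2, even; anisotropic at {41, 43}.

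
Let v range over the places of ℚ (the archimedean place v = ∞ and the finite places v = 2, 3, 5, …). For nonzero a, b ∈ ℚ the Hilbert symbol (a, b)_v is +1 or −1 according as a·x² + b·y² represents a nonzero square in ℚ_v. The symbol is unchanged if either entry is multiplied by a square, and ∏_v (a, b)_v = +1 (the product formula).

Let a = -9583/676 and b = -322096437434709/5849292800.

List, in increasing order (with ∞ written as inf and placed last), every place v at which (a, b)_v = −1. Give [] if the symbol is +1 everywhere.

[19, inf]

Mod squares: a ≡ -7, b ≡ -86602. Check v ∈ {∞, 2, 3, 5, 7, 13, 19, 37, 43, 53}.
v=∞: -7 < 0 and -86602 < 0  ⇒  (a,b)_∞ = -1.
v=53: a=53^0·(≡40), b=53^1·(≡29) mod 53; (40|53)=+1, (29|53)=+1; (−1)^{0·1·26}·(+1)^1·(+1)^0 = +1.
v=5: a=5^0·(≡2), b=5^-2·(≡3) mod 5; (2|5)=-1, (3|5)=-1; (−1)^{0·-2·2}·(-1)^-2·(-1)^0 = +1.
v=37: a=37^2·(≡3), b=37^4·(≡32) mod 37; (3|37)=+1, (32|37)=-1; (−1)^{2·4·18}·(+1)^4·(-1)^2 = +1.
v=3: a=3^0·(≡2), b=3^4·(≡2) mod 3; (2|3)=-1, (2|3)=-1; (−1)^{0·4·1}·(-1)^4·(-1)^0 = +1.
v=19: a=19^0·(≡8), b=19^1·(≡10) mod 19; (8|19)=-1, (10|19)=-1; (−1)^{0·1·9}·(-1)^1·(-1)^0 = -1.
v=43: a=43^0·(≡21), b=43^1·(≡3) mod 43; (21|43)=+1, (3|43)=-1; (−1)^{0·1·21}·(+1)^1·(-1)^0 = +1.
v=7: a=7^1·(≡6), b=7^2·(≡1) mod 7; (6|7)=-1, (1|7)=+1; (−1)^{1·2·3}·(-1)^2·(+1)^1 = +1.
v=2: v_2(a)=-2, v_2(b)=-13; units ≡ 1, 3 (mod 8); ε·ε+αω+βω = 0·1+-2·1+-13·0 ≡ 0  ⇒  (a,b)_2 = +1.
v=13: a=13^-2·(≡6), b=13^-4·(≡1) mod 13; (6|13)=-1, (1|13)=+1; (−1)^{-2·-4·6}·(-1)^-4·(+1)^-2 = +1.
(-7, -86602 / ℚ) ramifies at {19, ∞}: a division algebra.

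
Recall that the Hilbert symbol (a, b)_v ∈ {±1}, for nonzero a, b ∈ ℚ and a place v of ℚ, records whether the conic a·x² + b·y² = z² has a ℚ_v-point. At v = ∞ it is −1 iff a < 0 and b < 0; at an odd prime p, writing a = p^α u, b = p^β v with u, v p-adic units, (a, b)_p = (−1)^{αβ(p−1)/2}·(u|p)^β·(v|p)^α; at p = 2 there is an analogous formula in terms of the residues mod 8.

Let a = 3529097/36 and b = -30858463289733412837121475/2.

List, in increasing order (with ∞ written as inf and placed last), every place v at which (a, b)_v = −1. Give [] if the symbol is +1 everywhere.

[3, 13, 23, 37]

Mod squares: a ≡ 3529097, b ≡ -2262. Check v ∈ {∞, 2, 3, 5, 11, 13, 23, 29, 37}.
v=3: a=3^-2·(≡2), b=3^1·(≡2) mod 3; (2|3)=-1, (2|3)=-1; (−1)^{-2·1·1}·(-1)^1·(-1)^-2 = -1.
v=2: v_2(a)=-2, v_2(b)=-1; units ≡ 1, 5 (mod 8); ε·ε+αω+βω = 0·0+-2·1+-1·0 ≡ 0  ⇒  (a,b)_2 = +1.
v=23: a=23^1·(≡4), b=23^4·(≡5) mod 23; (4|23)=+1, (5|23)=-1; (−1)^{1·4·11}·(+1)^4·(-1)^1 = -1.
v=29: a=29^1·(≡22), b=29^3·(≡1) mod 29; (22|29)=+1, (1|29)=+1; (−1)^{1·3·14}·(+1)^3·(+1)^1 = +1.
v=13: a=13^1·(≡12), b=13^3·(≡8) mod 13; (12|13)=+1, (8|13)=-1; (−1)^{1·3·6}·(+1)^3·(-1)^1 = -1.
v=5: a=5^0·(≡2), b=5^2·(≡3) mod 5; (2|5)=-1, (3|5)=-1; (−1)^{0·2·2}·(-1)^2·(-1)^0 = +1.
v=11: a=11^1·(≡4), b=11^4·(≡4) mod 11; (4|11)=+1, (4|11)=+1; (−1)^{1·4·5}·(+1)^4·(+1)^1 = +1.
v=∞: 3529097 > 0 and -2262 < 0  ⇒  (a,b)_∞ = +1.
v=37: a=37^1·(≡5), b=37^4·(≡32) mod 37; (5|37)=-1, (32|37)=-1; (−1)^{1·4·18}·(-1)^4·(-1)^1 = -1.
|Ram(3529097, -2262)| = 4, even; anisotropic at {3, 13, 23, 37}.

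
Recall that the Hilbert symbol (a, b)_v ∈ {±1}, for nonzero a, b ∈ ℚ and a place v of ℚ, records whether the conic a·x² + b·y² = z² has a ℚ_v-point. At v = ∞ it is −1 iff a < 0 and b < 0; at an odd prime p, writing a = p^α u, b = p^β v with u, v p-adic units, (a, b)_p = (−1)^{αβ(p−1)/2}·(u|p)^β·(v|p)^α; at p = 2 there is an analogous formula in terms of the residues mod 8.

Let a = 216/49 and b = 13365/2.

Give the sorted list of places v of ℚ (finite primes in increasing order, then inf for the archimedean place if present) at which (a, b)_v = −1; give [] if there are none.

(a, b) ≡ (6, 330) mod (ℚ^×)²; places V = {2, 3, 5, 7, 11, ∞}.
(a,b)_5: α=0, u≡4; β=1, v≡4 (mod 5); (4|5)=+1, (4|5)=+1; sign (−1)^0·+1^1·+1^0 = +1.
(a,b)_3: α=3, u≡2; β=5, v≡2 (mod 3); (2|3)=-1, (2|3)=-1; sign (−1)^1·-1^5·-1^3 = -1.
(a,b)_2: α=3, β=-1; u≡3, v≡5 (mod 8); ε(u)ε(v)=1·0, αω(v)=3·1, βω(u)=-1·1; sum ≡ 0  ⇒  +1.
(a,b)_∞: sgn(6)=+, sgn(330)=+, so +1.
(a,b)_11: α=0, u≡8; β=1, v≡8 (mod 11); (8|11)=-1, (8|11)=-1; sign (−1)^0·-1^1·-1^0 = -1.
(a,b)_7: α=-2, u≡6; β=0, v≡1 (mod 7); (6|7)=-1, (1|7)=+1; sign (−1)^0·-1^0·+1^-2 = +1.
|Ram(6, 330)| = 2, even; anisotropic at {3, 11}.

[3, 11]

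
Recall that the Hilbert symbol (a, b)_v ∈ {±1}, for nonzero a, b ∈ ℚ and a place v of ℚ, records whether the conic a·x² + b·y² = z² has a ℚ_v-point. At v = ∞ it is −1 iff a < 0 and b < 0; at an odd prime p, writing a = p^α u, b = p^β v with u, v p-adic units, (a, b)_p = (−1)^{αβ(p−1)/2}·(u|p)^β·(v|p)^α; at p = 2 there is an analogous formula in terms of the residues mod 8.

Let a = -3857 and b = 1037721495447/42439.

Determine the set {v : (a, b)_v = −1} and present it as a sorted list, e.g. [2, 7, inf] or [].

Mod squares: a ≡ -3857, b ≡ 15321657. Check v ∈ {∞, 2, 3, 7, 13, 19, 23, 29, 31, 37}.
v=19: a=19^1·(≡6), b=19^1·(≡1) mod 19; (6|19)=+1, (1|19)=+1; (−1)^{1·1·9}·(+1)^1·(+1)^1 = -1.
v=31: a=31^0·(≡18), b=31^-1·(≡18) mod 31; (18|31)=+1, (18|31)=+1; (−1)^{0·-1·15}·(+1)^-1·(+1)^0 = +1.
v=3: a=3^0·(≡1), b=3^5·(≡1) mod 3; (1|3)=+1, (1|3)=+1; (−1)^{0·5·1}·(+1)^5·(+1)^0 = +1.
v=29: a=29^1·(≡12), b=29^1·(≡21) mod 29; (12|29)=-1, (21|29)=-1; (−1)^{1·1·14}·(-1)^1·(-1)^1 = +1.
v=∞: -3857 < 0 and 15321657 > 0  ⇒  (a,b)_∞ = +1.
v=23: a=23^0·(≡7), b=23^3·(≡17) mod 23; (7|23)=-1, (17|23)=-1; (−1)^{0·3·11}·(-1)^3·(-1)^0 = -1.
v=2: v_2(a)=0, v_2(b)=0; units ≡ 7, 1 (mod 8); ε·ε+αω+βω = 1·0+0·0+0·0 ≡ 0  ⇒  (a,b)_2 = +1.
v=7: a=7^1·(≡2), b=7^2·(≡2) mod 7; (2|7)=+1, (2|7)=+1; (−1)^{1·2·3}·(+1)^2·(+1)^1 = +1.
v=37: a=37^0·(≡28), b=37^-2·(≡31) mod 37; (28|37)=+1, (31|37)=-1; (−1)^{0·-2·18}·(+1)^-2·(-1)^0 = +1.
v=13: a=13^0·(≡4), b=13^1·(≡10) mod 13; (4|13)=+1, (10|13)=+1; (−1)^{0·1·6}·(+1)^1·(+1)^0 = +1.
|Ram(-3857, 15321657)| = 2, even; anisotropic at {19, 23}.

[19, 23]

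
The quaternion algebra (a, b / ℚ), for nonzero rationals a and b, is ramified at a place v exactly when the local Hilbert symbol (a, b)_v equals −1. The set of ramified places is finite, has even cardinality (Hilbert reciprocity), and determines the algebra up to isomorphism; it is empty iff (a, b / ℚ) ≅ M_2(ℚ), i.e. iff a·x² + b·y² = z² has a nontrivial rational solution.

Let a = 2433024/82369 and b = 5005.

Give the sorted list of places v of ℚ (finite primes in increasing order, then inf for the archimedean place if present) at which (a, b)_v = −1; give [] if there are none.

(a, b) ≡ (66, 5005) mod (ℚ^×)²; places V = {2, 3, 5, 7, 11, 13, 41, ∞}.
(a,b)_13: α=0, u≡9; β=1, v≡8 (mod 13); (9|13)=+1, (8|13)=-1; sign (−1)^0·+1^1·-1^0 = +1.
(a,b)_2: α=13, β=0; u≡1, v≡5 (mod 8); ε(u)ε(v)=0·0, αω(v)=13·1, βω(u)=0·0; sum ≡ 1  ⇒  -1.
(a,b)_∞: sgn(66)=+, sgn(5005)=+, so +1.
(a,b)_7: α=-2, u≡6; β=1, v≡1 (mod 7); (6|7)=-1, (1|7)=+1; sign (−1)^0·-1^1·+1^-2 = -1.
(a,b)_5: α=0, u≡1; β=1, v≡1 (mod 5); (1|5)=+1, (1|5)=+1; sign (−1)^0·+1^1·+1^0 = +1.
(a,b)_41: α=-2, u≡31; β=0, v≡3 (mod 41); (31|41)=+1, (3|41)=-1; sign (−1)^0·+1^0·-1^-2 = +1.
(a,b)_3: α=3, u≡1; β=0, v≡1 (mod 3); (1|3)=+1, (1|3)=+1; sign (−1)^0·+1^0·+1^3 = +1.
(a,b)_11: α=1, u≡7; β=1, v≡4 (mod 11); (7|11)=-1, (4|11)=+1; sign (−1)^1·-1^1·+1^1 = +1.
Ram(66, 5005) = {2, 7}; no ℚ_2-point on the conic.

[2, 7]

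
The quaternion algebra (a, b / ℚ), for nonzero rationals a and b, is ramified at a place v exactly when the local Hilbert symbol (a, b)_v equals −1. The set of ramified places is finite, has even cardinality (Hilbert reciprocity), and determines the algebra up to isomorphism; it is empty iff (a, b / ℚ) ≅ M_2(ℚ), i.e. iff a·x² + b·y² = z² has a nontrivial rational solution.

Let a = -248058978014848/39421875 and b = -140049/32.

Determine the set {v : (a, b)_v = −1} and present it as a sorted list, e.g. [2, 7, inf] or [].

[7, 11, 19, inf]

Mod squares: a ≡ -3537534, b ≡ -3458. Check v ∈ {∞, 2, 3, 5, 7, 11, 13, 19, 29, 31, 37}.
v=11: a=11^1·(≡10), b=11^0·(≡8) mod 11; (10|11)=-1, (8|11)=-1; (−1)^{1·0·5}·(-1)^0·(-1)^1 = -1.
v=3: a=3^-1·(≡2), b=3^4·(≡1) mod 3; (2|3)=-1, (1|3)=+1; (−1)^{-1·4·1}·(-1)^4·(+1)^-1 = +1.
v=37: a=37^2·(≡12), b=37^0·(≡23) mod 37; (12|37)=+1, (23|37)=-1; (−1)^{2·0·18}·(+1)^0·(-1)^2 = +1.
v=∞: -3537534 < 0 and -3458 < 0  ⇒  (a,b)_∞ = -1.
v=2: v_2(a)=7, v_2(b)=-5; units ≡ 1, 7 (mod 8); ε·ε+αω+βω = 0·1+7·0+-5·0 ≡ 0  ⇒  (a,b)_2 = +1.
v=29: a=29^-2·(≡8), b=29^0·(≡7) mod 29; (8|29)=-1, (7|29)=+1; (−1)^{-2·0·14}·(-1)^0·(+1)^-2 = +1.
v=7: a=7^5·(≡6), b=7^1·(≡5) mod 7; (6|7)=-1, (5|7)=-1; (−1)^{5·1·3}·(-1)^1·(-1)^5 = -1.
v=13: a=13^1·(≡2), b=13^1·(≡5) mod 13; (2|13)=-1, (5|13)=-1; (−1)^{1·1·6}·(-1)^1·(-1)^1 = +1.
v=5: a=5^-6·(≡4), b=5^0·(≡3) mod 5; (4|5)=+1, (3|5)=-1; (−1)^{-6·0·2}·(+1)^0·(-1)^-6 = +1.
v=31: a=31^1·(≡9), b=31^0·(≡9) mod 31; (9|31)=+1, (9|31)=+1; (−1)^{1·0·15}·(+1)^0·(+1)^1 = +1.
v=19: a=19^1·(≡14), b=19^1·(≡3) mod 19; (14|19)=-1, (3|19)=-1; (−1)^{1·1·9}·(-1)^1·(-1)^1 = -1.
Ram(-3537534, -3458) = {7, 11, 19, ∞}; no ℚ_7-point on the conic.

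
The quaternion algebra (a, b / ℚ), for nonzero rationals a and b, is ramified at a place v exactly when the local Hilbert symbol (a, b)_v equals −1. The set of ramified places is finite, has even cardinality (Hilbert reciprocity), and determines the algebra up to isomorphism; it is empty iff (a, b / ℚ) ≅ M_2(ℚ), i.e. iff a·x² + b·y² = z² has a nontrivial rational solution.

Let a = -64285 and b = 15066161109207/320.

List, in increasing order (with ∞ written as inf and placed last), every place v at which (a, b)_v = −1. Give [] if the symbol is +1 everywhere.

(a, b) ≡ (-64285, 50635) mod (ℚ^×)²; places V = {2, 3, 5, 13, 19, 23, 41, 43, ∞}.
(a,b)_43: α=1, u≡10; β=2, v≡10 (mod 43); (10|43)=+1, (10|43)=+1; sign (−1)^0·+1^2·+1^1 = +1.
(a,b)_2: α=0, β=-6; u≡3, v≡3 (mod 8); ε(u)ε(v)=1·1, αω(v)=0·1, βω(u)=-6·1; sum ≡ 1  ⇒  -1.
(a,b)_3: α=0, u≡2; β=2, v≡1 (mod 3); (2|3)=-1, (1|3)=+1; sign (−1)^0·-1^2·+1^0 = +1.
(a,b)_∞: sgn(-64285)=−, sgn(50635)=+, so +1.
(a,b)_41: α=0, u≡3; β=1, v≡8 (mod 41); (3|41)=-1, (8|41)=+1; sign (−1)^0·-1^1·+1^0 = -1.
(a,b)_5: α=1, u≡3; β=-1, v≡3 (mod 5); (3|5)=-1, (3|5)=-1; sign (−1)^0·-1^-1·-1^1 = +1.
(a,b)_23: α=1, u≡11; β=2, v≡9 (mod 23); (11|23)=-1, (9|23)=+1; sign (−1)^0·-1^2·+1^1 = +1.
(a,b)_19: α=0, u≡11; β=1, v≡6 (mod 19); (11|19)=+1, (6|19)=+1; sign (−1)^0·+1^1·+1^0 = +1.
(a,b)_13: α=1, u≡8; β=3, v≡7 (mod 13); (8|13)=-1, (7|13)=-1; sign (−1)^0·-1^3·-1^1 = +1.
(-64285, 50635 / ℚ) ramifies at {2, 41}: a division algebra.

[2, 41]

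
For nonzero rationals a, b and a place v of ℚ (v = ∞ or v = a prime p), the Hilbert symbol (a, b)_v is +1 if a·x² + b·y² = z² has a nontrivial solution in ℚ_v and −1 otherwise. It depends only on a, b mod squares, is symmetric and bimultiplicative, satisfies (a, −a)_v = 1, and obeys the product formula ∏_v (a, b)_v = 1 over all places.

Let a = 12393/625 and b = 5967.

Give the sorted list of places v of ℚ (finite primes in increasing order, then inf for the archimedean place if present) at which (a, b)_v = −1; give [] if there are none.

[3, 17]

(a, b) ≡ (17, 663) mod (ℚ^×)²; places V = {2, 3, 5, 13, 17, ∞}.
(a,b)_2: α=0, β=0; u≡1, v≡7 (mod 8); ε(u)ε(v)=0·1, αω(v)=0·0, βω(u)=0·0; sum ≡ 0  ⇒  +1.
(a,b)_5: α=-4, u≡3; β=0, v≡2 (mod 5); (3|5)=-1, (2|5)=-1; sign (−1)^0·-1^0·-1^-4 = +1.
(a,b)_17: α=1, u≡9; β=1, v≡11 (mod 17); (9|17)=+1, (11|17)=-1; sign (−1)^0·+1^1·-1^1 = -1.
(a,b)_13: α=0, u≡4; β=1, v≡4 (mod 13); (4|13)=+1, (4|13)=+1; sign (−1)^0·+1^1·+1^0 = +1.
(a,b)_∞: sgn(17)=+, sgn(663)=+, so +1.
(a,b)_3: α=6, u≡2; β=3, v≡2 (mod 3); (2|3)=-1, (2|3)=-1; sign (−1)^0·-1^3·-1^6 = -1.
Ram(17, 663) = {3, 17}; no ℚ_3-point on the conic.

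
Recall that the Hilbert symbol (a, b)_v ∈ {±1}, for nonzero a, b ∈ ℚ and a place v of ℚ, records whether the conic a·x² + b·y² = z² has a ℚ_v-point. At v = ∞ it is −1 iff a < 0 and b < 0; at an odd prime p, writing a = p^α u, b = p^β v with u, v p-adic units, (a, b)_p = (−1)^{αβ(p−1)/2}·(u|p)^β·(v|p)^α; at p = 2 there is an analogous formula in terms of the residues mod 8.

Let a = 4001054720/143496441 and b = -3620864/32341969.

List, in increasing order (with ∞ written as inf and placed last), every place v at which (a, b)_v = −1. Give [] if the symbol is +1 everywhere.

[13, 17]

(a, b) ≡ (5, -221) mod (ℚ^×)²; places V = {2, 3, 5, 11, 13, 17, 47, ∞}.
(a,b)_5: α=1, u≡4; β=0, v≡4 (mod 5); (4|5)=+1, (4|5)=+1; sign (−1)^0·+1^0·+1^1 = +1.
(a,b)_11: α=-6, u≡9; β=-4, v≡8 (mod 11); (9|11)=+1, (8|11)=-1; sign (−1)^0·+1^-4·-1^-6 = +1.
(a,b)_47: α=0, u≡5; β=-2, v≡32 (mod 47); (5|47)=-1, (32|47)=+1; sign (−1)^0·-1^-2·+1^0 = +1.
(a,b)_2: α=14, β=14; u≡5, v≡3 (mod 8); ε(u)ε(v)=0·1, αω(v)=14·1, βω(u)=14·1; sum ≡ 0  ⇒  +1.
(a,b)_17: α=2, u≡10; β=1, v≡4 (mod 17); (10|17)=-1, (4|17)=+1; sign (−1)^0·-1^1·+1^2 = -1.
(a,b)_∞: sgn(5)=+, sgn(-221)=−, so +1.
(a,b)_3: α=-4, u≡2; β=0, v≡1 (mod 3); (2|3)=-1, (1|3)=+1; sign (−1)^0·-1^0·+1^-4 = +1.
(a,b)_13: α=2, u≡6; β=1, v≡1 (mod 13); (6|13)=-1, (1|13)=+1; sign (−1)^0·-1^1·+1^2 = -1.
(5, -221 / ℚ) ramifies at {13, 17}: a division algebra.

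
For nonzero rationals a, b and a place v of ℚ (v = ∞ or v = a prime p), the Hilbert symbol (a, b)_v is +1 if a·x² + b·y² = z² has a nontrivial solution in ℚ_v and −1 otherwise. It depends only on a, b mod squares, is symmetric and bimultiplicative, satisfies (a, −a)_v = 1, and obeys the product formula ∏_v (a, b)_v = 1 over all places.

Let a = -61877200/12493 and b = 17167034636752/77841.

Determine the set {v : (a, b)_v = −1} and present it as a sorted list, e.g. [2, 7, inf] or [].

Mod squares: a ≡ -41041, b ≡ 13. Check v ∈ {∞, 2, 3, 5, 7, 11, 13, 31, 41}.
v=31: a=31^-2·(≡15), b=31^-2·(≡13) mod 31; (15|31)=-1, (13|31)=-1; (−1)^{-2·-2·15}·(-1)^-2·(-1)^-2 = +1.
v=3: a=3^0·(≡2), b=3^-4·(≡1) mod 3; (2|3)=-1, (1|3)=+1; (−1)^{0·-4·1}·(-1)^-4·(+1)^0 = +1.
v=41: a=41^1·(≡6), b=41^2·(≡11) mod 41; (6|41)=-1, (11|41)=-1; (−1)^{1·2·20}·(-1)^2·(-1)^1 = -1.
v=2: v_2(a)=4, v_2(b)=4; units ≡ 7, 5 (mod 8); ε·ε+αω+βω = 1·0+4·1+4·0 ≡ 0  ⇒  (a,b)_2 = +1.
v=7: a=7^3·(≡5), b=7^4·(≡3) mod 7; (5|7)=-1, (3|7)=-1; (−1)^{3·4·3}·(-1)^4·(-1)^3 = -1.
v=13: a=13^-1·(≡8), b=13^3·(≡12) mod 13; (8|13)=-1, (12|13)=+1; (−1)^{-1·3·6}·(-1)^3·(+1)^-1 = -1.
v=5: a=5^2·(≡4), b=5^0·(≡2) mod 5; (4|5)=+1, (2|5)=-1; (−1)^{2·0·2}·(+1)^0·(-1)^2 = +1.
v=∞: -41041 < 0 and 13 > 0  ⇒  (a,b)_∞ = +1.
v=11: a=11^1·(≡3), b=11^2·(≡7) mod 11; (3|11)=+1, (7|11)=-1; (−1)^{1·2·5}·(+1)^2·(-1)^1 = -1.
(-41041, 13 / ℚ) ramifies at {7, 11, 13, 41}: a division algebra.

[7, 11, 13, 41]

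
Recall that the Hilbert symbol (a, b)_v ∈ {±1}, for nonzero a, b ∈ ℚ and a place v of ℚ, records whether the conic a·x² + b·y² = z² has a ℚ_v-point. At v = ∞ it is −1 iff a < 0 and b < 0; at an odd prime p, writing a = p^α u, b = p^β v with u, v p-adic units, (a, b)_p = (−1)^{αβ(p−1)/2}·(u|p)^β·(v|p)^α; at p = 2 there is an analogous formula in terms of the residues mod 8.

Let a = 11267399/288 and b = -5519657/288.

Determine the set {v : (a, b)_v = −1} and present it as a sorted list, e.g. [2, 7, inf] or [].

[2, 29]

Mod squares: a ≡ 1102, b ≡ -754. Check v ∈ {∞, 2, 3, 11, 13, 19, 29}.
v=∞: 1102 > 0 and -754 < 0  ⇒  (a,b)_∞ = +1.
v=13: a=13^2·(≡10), b=13^1·(≡2) mod 13; (10|13)=+1, (2|13)=-1; (−1)^{2·1·6}·(+1)^1·(-1)^2 = +1.
v=19: a=19^1·(≡4), b=19^0·(≡11) mod 19; (4|19)=+1, (11|19)=+1; (−1)^{1·0·9}·(+1)^0·(+1)^1 = +1.
v=3: a=3^-2·(≡1), b=3^-2·(≡2) mod 3; (1|3)=+1, (2|3)=-1; (−1)^{-2·-2·1}·(+1)^-2·(-1)^-2 = +1.
v=2: v_2(a)=-5, v_2(b)=-5; units ≡ 7, 7 (mod 8); ε·ε+αω+βω = 1·1+-5·0+-5·0 ≡ 1  ⇒  (a,b)_2 = -1.
v=29: a=29^1·(≡20), b=29^1·(≡3) mod 29; (20|29)=+1, (3|29)=-1; (−1)^{1·1·14}·(+1)^1·(-1)^1 = -1.
v=11: a=11^2·(≡2), b=11^4·(≡4) mod 11; (2|11)=-1, (4|11)=+1; (−1)^{2·4·5}·(-1)^4·(+1)^2 = +1.
|Ram(1102, -754)| = 2, even; anisotropic at {2, 29}.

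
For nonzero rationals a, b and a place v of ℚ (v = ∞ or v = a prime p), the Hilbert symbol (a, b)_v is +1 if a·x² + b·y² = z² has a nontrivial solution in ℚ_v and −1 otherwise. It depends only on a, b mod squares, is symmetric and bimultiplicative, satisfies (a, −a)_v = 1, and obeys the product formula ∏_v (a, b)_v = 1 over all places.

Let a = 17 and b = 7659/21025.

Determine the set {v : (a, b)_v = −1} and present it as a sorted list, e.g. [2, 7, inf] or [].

Mod squares: a ≡ 17, b ≡ 851. Check v ∈ {∞, 2, 3, 5, 17, 23, 29, 37}.
v=∞: 17 > 0 and 851 > 0  ⇒  (a,b)_∞ = +1.
v=17: a=17^1·(≡1), b=17^0·(≡2) mod 17; (1|17)=+1, (2|17)=+1; (−1)^{1·0·8}·(+1)^0·(+1)^1 = +1.
v=2: v_2(a)=0, v_2(b)=0; units ≡ 1, 3 (mod 8); ε·ε+αω+βω = 0·1+0·1+0·0 ≡ 0  ⇒  (a,b)_2 = +1.
v=29: a=29^0·(≡17), b=29^-2·(≡21) mod 29; (17|29)=-1, (21|29)=-1; (−1)^{0·-2·14}·(-1)^-2·(-1)^0 = +1.
v=5: a=5^0·(≡2), b=5^-2·(≡4) mod 5; (2|5)=-1, (4|5)=+1; (−1)^{0·-2·2}·(-1)^-2·(+1)^0 = +1.
v=23: a=23^0·(≡17), b=23^1·(≡19) mod 23; (17|23)=-1, (19|23)=-1; (−1)^{0·1·11}·(-1)^1·(-1)^0 = -1.
v=37: a=37^0·(≡17), b=37^1·(≡23) mod 37; (17|37)=-1, (23|37)=-1; (−1)^{0·1·18}·(-1)^1·(-1)^0 = -1.
v=3: a=3^0·(≡2), b=3^2·(≡2) mod 3; (2|3)=-1, (2|3)=-1; (−1)^{0·2·1}·(-1)^2·(-1)^0 = +1.
(17, 851 / ℚ) ramifies at {23, 37}: a division algebra.

[23, 37]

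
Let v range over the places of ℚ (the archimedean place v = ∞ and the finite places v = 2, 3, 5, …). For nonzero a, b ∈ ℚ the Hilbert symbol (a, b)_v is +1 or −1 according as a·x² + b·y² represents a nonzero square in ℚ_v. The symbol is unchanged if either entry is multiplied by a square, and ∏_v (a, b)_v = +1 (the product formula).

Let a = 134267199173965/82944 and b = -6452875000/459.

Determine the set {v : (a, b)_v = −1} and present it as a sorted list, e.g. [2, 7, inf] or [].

[2, 11, 13, 17]

(a, b) ≡ (85, -14586) mod (ℚ^×)²; places V = {2, 3, 5, 11, 13, 17, 19, 47, ∞}.
(a,b)_2: α=-10, β=3; u≡5, v≡3 (mod 8); ε(u)ε(v)=0·1, αω(v)=-10·1, βω(u)=3·1; sum ≡ 1  ⇒  -1.
(a,b)_5: α=1, u≡2; β=6, v≡4 (mod 5); (2|5)=-1, (4|5)=+1; sign (−1)^0·-1^6·+1^1 = +1.
(a,b)_47: α=2, u≡46; β=0, v≡46 (mod 47); (46|47)=-1, (46|47)=-1; sign (−1)^0·-1^0·-1^2 = +1.
(a,b)_11: α=4, u≡7; β=1, v≡9 (mod 11); (7|11)=-1, (9|11)=+1; sign (−1)^0·-1^1·+1^4 = -1.
(a,b)_3: α=-4, u≡1; β=-3, v≡1 (mod 3); (1|3)=+1, (1|3)=+1; sign (−1)^0·+1^-3·+1^-4 = +1.
(a,b)_∞: sgn(85)=+, sgn(-14586)=−, so +1.
(a,b)_17: α=3, u≡3; β=-1, v≡13 (mod 17); (3|17)=-1, (13|17)=+1; sign (−1)^0·-1^-1·+1^3 = -1.
(a,b)_19: α=0, u≡16; β=2, v≡16 (mod 19); (16|19)=+1, (16|19)=+1; sign (−1)^0·+1^2·+1^0 = +1.
(a,b)_13: α=2, u≡7; β=1, v≡12 (mod 13); (7|13)=-1, (12|13)=+1; sign (−1)^0·-1^1·+1^2 = -1.
(85, -14586 / ℚ) ramifies at {2, 11, 13, 17}: a division algebra.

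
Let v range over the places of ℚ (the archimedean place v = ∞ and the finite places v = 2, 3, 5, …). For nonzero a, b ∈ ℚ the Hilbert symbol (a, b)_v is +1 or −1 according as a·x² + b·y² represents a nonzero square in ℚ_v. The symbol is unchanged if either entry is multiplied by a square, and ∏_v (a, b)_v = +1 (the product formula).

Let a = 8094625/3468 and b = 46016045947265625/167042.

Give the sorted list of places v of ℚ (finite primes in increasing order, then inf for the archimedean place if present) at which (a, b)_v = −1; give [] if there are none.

(a, b) ≡ (1155, 210) mod (ℚ^×)²; places V = {2, 3, 5, 7, 11, 17, 29, ∞}.
(a,b)_7: α=1, u≡1; β=3, v≡1 (mod 7); (1|7)=+1, (1|7)=+1; sign (−1)^1·+1^3·+1^1 = -1.
(a,b)_17: α=-2, u≡2; β=-4, v≡5 (mod 17); (2|17)=+1, (5|17)=-1; sign (−1)^0·+1^-4·-1^-2 = +1.
(a,b)_29: α=2, u≡22; β=2, v≡6 (mod 29); (22|29)=+1, (6|29)=+1; sign (−1)^0·+1^2·+1^2 = +1.
(a,b)_∞: sgn(1155)=+, sgn(210)=+, so +1.
(a,b)_11: α=1, u≡10; β=2, v≡9 (mod 11); (10|11)=-1, (9|11)=+1; sign (−1)^0·-1^2·+1^1 = +1.
(a,b)_3: α=-1, u≡1; β=3, v≡1 (mod 3); (1|3)=+1, (1|3)=+1; sign (−1)^1·+1^3·+1^-1 = -1.
(a,b)_5: α=3, u≡4; β=11, v≡3 (mod 5); (4|5)=+1, (3|5)=-1; sign (−1)^0·+1^11·-1^3 = -1.
(a,b)_2: α=-2, β=-1; u≡3, v≡1 (mod 8); ε(u)ε(v)=1·0, αω(v)=-2·0, βω(u)=-1·1; sum ≡ 1  ⇒  -1.
|Ram(1155, 210)| = 4, even; anisotropic at {2, 3, 5, 7}.

[2, 3, 5, 7]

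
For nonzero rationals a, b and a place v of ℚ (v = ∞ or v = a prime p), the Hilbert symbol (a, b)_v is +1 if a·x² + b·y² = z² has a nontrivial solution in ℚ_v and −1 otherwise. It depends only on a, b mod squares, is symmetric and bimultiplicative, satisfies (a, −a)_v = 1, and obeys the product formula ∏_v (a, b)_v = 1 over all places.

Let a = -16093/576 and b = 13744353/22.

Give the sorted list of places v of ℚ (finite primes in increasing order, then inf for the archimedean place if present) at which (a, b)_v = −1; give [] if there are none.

(a, b) ≡ (-133, 17094) mod (ℚ^×)²; places V = {2, 3, 7, 11, 19, 37, ∞}.
(a,b)_7: α=1, u≡2; β=3, v≡3 (mod 7); (2|7)=+1, (3|7)=-1; sign (−1)^1·+1^3·-1^1 = +1.
(a,b)_∞: sgn(-133)=−, sgn(17094)=+, so +1.
(a,b)_19: α=1, u≡14; β=2, v≡18 (mod 19); (14|19)=-1, (18|19)=-1; sign (−1)^0·-1^2·-1^1 = -1.
(a,b)_3: α=-2, u≡2; β=1, v≡1 (mod 3); (2|3)=-1, (1|3)=+1; sign (−1)^0·-1^1·+1^-2 = -1.
(a,b)_2: α=-6, β=-1; u≡3, v≡3 (mod 8); ε(u)ε(v)=1·1, αω(v)=-6·1, βω(u)=-1·1; sum ≡ 0  ⇒  +1.
(a,b)_37: α=0, u≡23; β=1, v≡18 (mod 37); (23|37)=-1, (18|37)=-1; sign (−1)^0·-1^1·-1^0 = -1.
(a,b)_11: α=2, u≡8; β=-1, v≡9 (mod 11); (8|11)=-1, (9|11)=+1; sign (−1)^0·-1^-1·+1^2 = -1.
(-133, 17094 / ℚ) ramifies at {3, 11, 19, 37}: a division algebra.

[3, 11, 19, 37]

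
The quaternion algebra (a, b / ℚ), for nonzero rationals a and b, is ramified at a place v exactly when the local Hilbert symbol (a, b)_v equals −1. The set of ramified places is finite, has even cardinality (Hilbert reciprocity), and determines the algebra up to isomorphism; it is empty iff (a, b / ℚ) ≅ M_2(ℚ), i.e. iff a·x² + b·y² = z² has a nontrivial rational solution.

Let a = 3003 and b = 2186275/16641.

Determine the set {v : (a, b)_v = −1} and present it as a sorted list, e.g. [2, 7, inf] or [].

(a, b) ≡ (3003, 91) mod (ℚ^×)²; places V = {2, 3, 5, 7, 11, 13, 31, 43, ∞}.
(a,b)_3: α=1, u≡2; β=-2, v≡1 (mod 3); (2|3)=-1, (1|3)=+1; sign (−1)^0·-1^-2·+1^1 = +1.
(a,b)_13: α=1, u≡10; β=1, v≡7 (mod 13); (10|13)=+1, (7|13)=-1; sign (−1)^0·+1^1·-1^1 = -1.
(a,b)_2: α=0, β=0; u≡3, v≡3 (mod 8); ε(u)ε(v)=1·1, αω(v)=0·1, βω(u)=0·1; sum ≡ 1  ⇒  -1.
(a,b)_∞: sgn(3003)=+, sgn(91)=+, so +1.
(a,b)_31: α=0, u≡27; β=2, v≡29 (mod 31); (27|31)=-1, (29|31)=-1; sign (−1)^0·-1^2·-1^0 = +1.
(a,b)_43: α=0, u≡36; β=-2, v≡22 (mod 43); (36|43)=+1, (22|43)=-1; sign (−1)^0·+1^-2·-1^0 = +1.
(a,b)_7: α=1, u≡2; β=1, v≡3 (mod 7); (2|7)=+1, (3|7)=-1; sign (−1)^1·+1^1·-1^1 = +1.
(a,b)_11: α=1, u≡9; β=0, v≡4 (mod 11); (9|11)=+1, (4|11)=+1; sign (−1)^0·+1^0·+1^1 = +1.
(a,b)_5: α=0, u≡3; β=2, v≡1 (mod 5); (3|5)=-1, (1|5)=+1; sign (−1)^0·-1^2·+1^0 = +1.
|Ram(3003, 91)| = 2, even; anisotropic at {2, 13}.

[2, 13]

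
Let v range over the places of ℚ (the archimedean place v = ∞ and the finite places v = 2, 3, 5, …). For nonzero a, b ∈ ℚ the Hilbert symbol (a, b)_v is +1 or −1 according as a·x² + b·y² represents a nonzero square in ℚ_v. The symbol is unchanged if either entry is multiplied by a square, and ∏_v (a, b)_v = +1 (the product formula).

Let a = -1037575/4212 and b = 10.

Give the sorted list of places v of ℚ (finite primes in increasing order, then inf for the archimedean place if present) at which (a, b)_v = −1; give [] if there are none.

(a, b) ≡ (-91, 10) mod (ℚ^×)²; places V = {2, 3, 5, 7, 11, 13, ∞}.
(a,b)_∞: sgn(-91)=−, sgn(10)=+, so +1.
(a,b)_7: α=3, u≡4; β=0, v≡3 (mod 7); (4|7)=+1, (3|7)=-1; sign (−1)^0·+1^0·-1^3 = -1.
(a,b)_3: α=-4, u≡2; β=0, v≡1 (mod 3); (2|3)=-1, (1|3)=+1; sign (−1)^0·-1^0·+1^-4 = +1.
(a,b)_11: α=2, u≡6; β=0, v≡10 (mod 11); (6|11)=-1, (10|11)=-1; sign (−1)^0·-1^0·-1^2 = +1.
(a,b)_5: α=2, u≡1; β=1, v≡2 (mod 5); (1|5)=+1, (2|5)=-1; sign (−1)^0·+1^1·-1^2 = +1.
(a,b)_2: α=-2, β=1; u≡5, v≡5 (mod 8); ε(u)ε(v)=0·0, αω(v)=-2·1, βω(u)=1·1; sum ≡ 1  ⇒  -1.
(a,b)_13: α=-1, u≡6; β=0, v≡10 (mod 13); (6|13)=-1, (10|13)=+1; sign (−1)^0·-1^0·+1^-1 = +1.
Ram(-91, 10) = {2, 7}; no ℚ_2-point on the conic.

[2, 7]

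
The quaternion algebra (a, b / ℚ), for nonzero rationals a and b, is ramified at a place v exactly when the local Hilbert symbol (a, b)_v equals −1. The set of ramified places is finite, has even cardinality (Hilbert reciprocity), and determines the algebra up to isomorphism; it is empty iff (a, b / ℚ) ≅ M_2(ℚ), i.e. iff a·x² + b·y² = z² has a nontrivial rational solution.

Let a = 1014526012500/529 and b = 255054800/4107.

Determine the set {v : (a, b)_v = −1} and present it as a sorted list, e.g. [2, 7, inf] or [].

Mod squares: a ≡ 5, b ≡ 231. Check v ∈ {∞, 2, 3, 5, 7, 11, 13, 23, 37}.
v=7: a=7^2·(≡3), b=7^3·(≡5) mod 7; (3|7)=-1, (5|7)=-1; (−1)^{2·3·3}·(-1)^3·(-1)^2 = -1.
v=23: a=23^-2·(≡10), b=23^0·(≡2) mod 23; (10|23)=-1, (2|23)=+1; (−1)^{-2·0·11}·(-1)^0·(+1)^-2 = +1.
v=11: a=11^2·(≡1), b=11^1·(≡8) mod 11; (1|11)=+1, (8|11)=-1; (−1)^{2·1·5}·(+1)^1·(-1)^2 = +1.
v=2: v_2(a)=2, v_2(b)=4; units ≡ 5, 7 (mod 8); ε·ε+αω+βω = 0·1+2·0+4·1 ≡ 0  ⇒  (a,b)_2 = +1.
v=3: a=3^4·(≡2), b=3^-1·(≡2) mod 3; (2|3)=-1, (2|3)=-1; (−1)^{4·-1·1}·(-1)^-1·(-1)^4 = -1.
v=13: a=13^2·(≡11), b=13^2·(≡9) mod 13; (11|13)=-1, (9|13)=+1; (−1)^{2·2·6}·(-1)^2·(+1)^2 = +1.
v=5: a=5^5·(≡1), b=5^2·(≡1) mod 5; (1|5)=+1, (1|5)=+1; (−1)^{5·2·2}·(+1)^2·(+1)^5 = +1.
v=∞: 5 > 0 and 231 > 0  ⇒  (a,b)_∞ = +1.
v=37: a=37^0·(≡15), b=37^-2·(≡12) mod 37; (15|37)=-1, (12|37)=+1; (−1)^{0·-2·18}·(-1)^-2·(+1)^0 = +1.
|Ram(5, 231)| = 2, even; anisotropic at {3, 7}.

[3, 7]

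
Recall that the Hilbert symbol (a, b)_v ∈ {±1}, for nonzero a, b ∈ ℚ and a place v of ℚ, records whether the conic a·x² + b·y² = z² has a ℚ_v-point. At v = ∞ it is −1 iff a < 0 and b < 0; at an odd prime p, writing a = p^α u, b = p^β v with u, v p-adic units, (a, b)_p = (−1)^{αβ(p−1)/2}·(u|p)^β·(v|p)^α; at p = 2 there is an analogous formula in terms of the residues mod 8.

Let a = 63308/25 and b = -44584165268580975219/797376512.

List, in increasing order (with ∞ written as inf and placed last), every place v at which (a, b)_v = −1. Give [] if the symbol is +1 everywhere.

[2, 17]

Mod squares: a ≡ 323, b ≡ -437. Check v ∈ {∞, 2, 3, 5, 7, 13, 17, 19, 23, 41}.
v=13: a=13^0·(≡2), b=13^2·(≡11) mod 13; (2|13)=-1, (11|13)=-1; (−1)^{0·2·6}·(-1)^2·(-1)^0 = +1.
v=23: a=23^0·(≡6), b=23^-3·(≡1) mod 23; (6|23)=+1, (1|23)=+1; (−1)^{0·-3·11}·(+1)^-3·(+1)^0 = +1.
v=2: v_2(a)=2, v_2(b)=-16; units ≡ 3, 3 (mod 8); ε·ε+αω+βω = 1·1+2·1+-16·1 ≡ 1  ⇒  (a,b)_2 = -1.
v=5: a=5^-2·(≡3), b=5^0·(≡3) mod 5; (3|5)=-1, (3|5)=-1; (−1)^{-2·0·2}·(-1)^0·(-1)^-2 = +1.
v=∞: 323 > 0 and -437 < 0  ⇒  (a,b)_∞ = +1.
v=3: a=3^0·(≡2), b=3^4·(≡1) mod 3; (2|3)=-1, (1|3)=+1; (−1)^{0·4·1}·(-1)^4·(+1)^0 = +1.
v=41: a=41^0·(≡10), b=41^2·(≡38) mod 41; (10|41)=+1, (38|41)=-1; (−1)^{0·2·20}·(+1)^2·(-1)^0 = +1.
v=7: a=7^2·(≡1), b=7^10·(≡2) mod 7; (1|7)=+1, (2|7)=+1; (−1)^{2·10·3}·(+1)^10·(+1)^2 = +1.
v=19: a=19^1·(≡17), b=19^3·(≡18) mod 19; (17|19)=+1, (18|19)=-1; (−1)^{1·3·9}·(+1)^3·(-1)^1 = +1.
v=17: a=17^1·(≡15), b=17^0·(≡5) mod 17; (15|17)=+1, (5|17)=-1; (−1)^{1·0·8}·(+1)^0·(-1)^1 = -1.
Ram(323, -437) = {2, 17}; no ℚ_2-point on the conic.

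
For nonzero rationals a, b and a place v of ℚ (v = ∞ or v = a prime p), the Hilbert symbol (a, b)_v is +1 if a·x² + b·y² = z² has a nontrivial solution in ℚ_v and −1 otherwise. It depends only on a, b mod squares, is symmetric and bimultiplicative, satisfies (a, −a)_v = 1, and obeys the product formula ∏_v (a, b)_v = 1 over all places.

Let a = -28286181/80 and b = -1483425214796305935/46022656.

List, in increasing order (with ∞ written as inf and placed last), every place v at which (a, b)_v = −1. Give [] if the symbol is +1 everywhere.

[5, 7, 11, inf]

(a, b) ≡ (-6545, -15) mod (ℚ^×)²; places V = {2, 3, 5, 7, 11, 17, 53, ∞}.
(a,b)_3: α=2, u≡1; β=11, v≡1 (mod 3); (1|3)=+1, (1|3)=+1; sign (−1)^0·+1^11·+1^2 = +1.
(a,b)_7: α=5, u≡6; β=12, v≡6 (mod 7); (6|7)=-1, (6|7)=-1; sign (−1)^0·-1^12·-1^5 = -1.
(a,b)_17: α=1, u≡7; β=0, v≡8 (mod 17); (7|17)=-1, (8|17)=+1; sign (−1)^0·-1^0·+1^1 = +1.
(a,b)_53: α=0, u≡50; β=-2, v≡17 (mod 53); (50|53)=-1, (17|53)=+1; sign (−1)^0·-1^-2·+1^0 = +1.
(a,b)_11: α=1, u≡7; β=2, v≡10 (mod 11); (7|11)=-1, (10|11)=-1; sign (−1)^0·-1^2·-1^1 = -1.
(a,b)_∞: sgn(-6545)=−, sgn(-15)=−, so -1.
(a,b)_2: α=-4, β=-14; u≡7, v≡1 (mod 8); ε(u)ε(v)=1·0, αω(v)=-4·0, βω(u)=-14·0; sum ≡ 0  ⇒  +1.
(a,b)_5: α=-1, u≡4; β=1, v≡3 (mod 5); (4|5)=+1, (3|5)=-1; sign (−1)^0·+1^1·-1^-1 = -1.
|Ram(-6545, -15)| = 4, even; anisotropic at {5, 7, 11, ∞}.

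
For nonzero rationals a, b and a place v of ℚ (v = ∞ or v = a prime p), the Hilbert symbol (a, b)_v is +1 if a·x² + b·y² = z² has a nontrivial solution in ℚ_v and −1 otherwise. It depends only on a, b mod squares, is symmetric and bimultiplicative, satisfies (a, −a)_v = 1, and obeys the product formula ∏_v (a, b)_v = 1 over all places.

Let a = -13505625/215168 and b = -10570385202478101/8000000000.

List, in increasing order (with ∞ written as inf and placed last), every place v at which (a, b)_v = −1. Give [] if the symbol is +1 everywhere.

Mod squares: a ≡ -2, b ≡ -1105. Check v ∈ {∞, 2, 3, 5, 7, 11, 13, 17, 41, 47}.
v=5: a=5^4·(≡2), b=5^-9·(≡4) mod 5; (2|5)=-1, (4|5)=+1; (−1)^{4·-9·2}·(-1)^-9·(+1)^4 = -1.
v=47: a=47^0·(≡30), b=47^2·(≡5) mod 47; (30|47)=-1, (5|47)=-1; (−1)^{0·2·23}·(-1)^2·(-1)^0 = +1.
v=17: a=17^0·(≡9), b=17^1·(≡14) mod 17; (9|17)=+1, (14|17)=-1; (−1)^{0·1·8}·(+1)^1·(-1)^0 = +1.
v=41: a=41^-2·(≡37), b=41^0·(≡31) mod 41; (37|41)=+1, (31|41)=+1; (−1)^{-2·0·20}·(+1)^0·(+1)^-2 = +1.
v=3: a=3^2·(≡1), b=3^2·(≡2) mod 3; (1|3)=+1, (2|3)=-1; (−1)^{2·2·1}·(+1)^2·(-1)^2 = +1.
v=13: a=13^0·(≡2), b=13^3·(≡5) mod 13; (2|13)=-1, (5|13)=-1; (−1)^{0·3·6}·(-1)^3·(-1)^0 = -1.
v=2: v_2(a)=-7, v_2(b)=-12; units ≡ 7, 7 (mod 8); ε·ε+αω+βω = 1·1+-7·0+-12·0 ≡ 1  ⇒  (a,b)_2 = -1.
v=7: a=7^4·(≡5), b=7^6·(≡1) mod 7; (5|7)=-1, (1|7)=+1; (−1)^{4·6·3}·(-1)^6·(+1)^4 = +1.
v=∞: -2 < 0 and -1105 < 0  ⇒  (a,b)_∞ = -1.
v=11: a=11^0·(≡4), b=11^2·(≡8) mod 11; (4|11)=+1, (8|11)=-1; (−1)^{0·2·5}·(+1)^2·(-1)^0 = +1.
Ram(-2, -1105) = {2, 5, 13, ∞}; no ℚ_2-point on the conic.

[2, 5, 13, inf]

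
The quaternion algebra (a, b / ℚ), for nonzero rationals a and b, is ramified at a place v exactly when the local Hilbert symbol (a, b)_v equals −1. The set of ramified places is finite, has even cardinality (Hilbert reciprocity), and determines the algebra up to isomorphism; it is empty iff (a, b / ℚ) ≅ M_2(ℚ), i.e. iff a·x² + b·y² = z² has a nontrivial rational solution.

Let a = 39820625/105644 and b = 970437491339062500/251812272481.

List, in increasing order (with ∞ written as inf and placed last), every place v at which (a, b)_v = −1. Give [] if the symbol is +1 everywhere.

(a, b) ≡ (4147, 17) mod (ℚ^×)²; places V = {2, 3, 5, 7, 11, 13, 17, 19, 29, ∞}.
(a,b)_5: α=4, u≡2; β=8, v≡3 (mod 5); (2|5)=-1, (3|5)=-1; sign (−1)^0·-1^8·-1^4 = +1.
(a,b)_∞: sgn(4147)=+, sgn(17)=+, so +1.
(a,b)_3: α=0, u≡1; β=2, v≡2 (mod 3); (1|3)=+1, (2|3)=-1; sign (−1)^0·+1^2·-1^0 = +1.
(a,b)_2: α=-2, β=2; u≡3, v≡1 (mod 8); ε(u)ε(v)=1·0, αω(v)=-2·0, βω(u)=2·1; sum ≡ 0  ⇒  +1.
(a,b)_19: α=0, u≡16; β=-2, v≡6 (mod 19); (16|19)=+1, (6|19)=+1; sign (−1)^0·+1^-2·+1^0 = +1.
(a,b)_7: α=-4, u≡6; β=-8, v≡5 (mod 7); (6|7)=-1, (5|7)=-1; sign (−1)^0·-1^-8·-1^-4 = +1.
(a,b)_29: α=1, u≡18; β=2, v≡14 (mod 29); (18|29)=-1, (14|29)=-1; sign (−1)^0·-1^2·-1^1 = -1.
(a,b)_17: α=0, u≡2; β=1, v≡15 (mod 17); (2|17)=+1, (15|17)=+1; sign (−1)^0·+1^1·+1^0 = +1.
(a,b)_13: α=3, u≡7; β=6, v≡3 (mod 13); (7|13)=-1, (3|13)=+1; sign (−1)^0·-1^6·+1^3 = +1.
(a,b)_11: α=-1, u≡9; β=-2, v≡7 (mod 11); (9|11)=+1, (7|11)=-1; sign (−1)^0·+1^-2·-1^-1 = -1.
Ram(4147, 17) = {11, 29}; no ℚ_11-point on the conic.

[11, 29]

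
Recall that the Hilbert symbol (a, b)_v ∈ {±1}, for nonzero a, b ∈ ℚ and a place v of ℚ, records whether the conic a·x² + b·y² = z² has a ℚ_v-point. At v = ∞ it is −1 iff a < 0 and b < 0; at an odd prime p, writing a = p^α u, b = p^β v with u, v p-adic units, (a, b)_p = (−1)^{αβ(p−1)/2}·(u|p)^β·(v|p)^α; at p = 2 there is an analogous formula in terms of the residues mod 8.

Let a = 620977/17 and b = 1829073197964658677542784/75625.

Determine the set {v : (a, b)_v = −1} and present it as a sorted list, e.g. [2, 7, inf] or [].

(a, b) ≡ (215441, 18734) mod (ℚ^×)²; places V = {2, 3, 5, 7, 11, 13, 17, 19, 23, 29, ∞}.
(a,b)_11: α=0, u≡10; β=-2, v≡1 (mod 11); (10|11)=-1, (1|11)=+1; sign (−1)^0·-1^-2·+1^0 = +1.
(a,b)_3: α=0, u≡2; β=4, v≡2 (mod 3); (2|3)=-1, (2|3)=-1; sign (−1)^0·-1^4·-1^0 = +1.
(a,b)_13: α=0, u≡8; β=2, v≡10 (mod 13); (8|13)=-1, (10|13)=+1; sign (−1)^0·-1^2·+1^0 = +1.
(a,b)_19: α=1, u≡8; β=3, v≡1 (mod 19); (8|19)=-1, (1|19)=+1; sign (−1)^1·-1^3·+1^1 = +1.
(a,b)_2: α=0, β=7; u≡1, v≡7 (mod 8); ε(u)ε(v)=0·1, αω(v)=0·0, βω(u)=7·0; sum ≡ 0  ⇒  +1.
(a,b)_23: α=1, u≡12; β=2, v≡3 (mod 23); (12|23)=+1, (3|23)=+1; sign (−1)^0·+1^2·+1^1 = +1.
(a,b)_7: α=2, u≡1; β=4, v≡1 (mod 7); (1|7)=+1, (1|7)=+1; sign (−1)^0·+1^4·+1^2 = +1.
(a,b)_17: α=-1, u≡1; β=3, v≡11 (mod 17); (1|17)=+1, (11|17)=-1; sign (−1)^0·+1^3·-1^-1 = -1.
(a,b)_5: α=0, u≡1; β=-4, v≡4 (mod 5); (1|5)=+1, (4|5)=+1; sign (−1)^0·+1^-4·+1^0 = +1.
(a,b)_∞: sgn(215441)=+, sgn(18734)=+, so +1.
(a,b)_29: α=1, u≡16; β=3, v≡26 (mod 29); (16|29)=+1, (26|29)=-1; sign (−1)^0·+1^3·-1^1 = -1.
|Ram(215441, 18734)| = 2, even; anisotropic at {17, 29}.

[17, 29]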